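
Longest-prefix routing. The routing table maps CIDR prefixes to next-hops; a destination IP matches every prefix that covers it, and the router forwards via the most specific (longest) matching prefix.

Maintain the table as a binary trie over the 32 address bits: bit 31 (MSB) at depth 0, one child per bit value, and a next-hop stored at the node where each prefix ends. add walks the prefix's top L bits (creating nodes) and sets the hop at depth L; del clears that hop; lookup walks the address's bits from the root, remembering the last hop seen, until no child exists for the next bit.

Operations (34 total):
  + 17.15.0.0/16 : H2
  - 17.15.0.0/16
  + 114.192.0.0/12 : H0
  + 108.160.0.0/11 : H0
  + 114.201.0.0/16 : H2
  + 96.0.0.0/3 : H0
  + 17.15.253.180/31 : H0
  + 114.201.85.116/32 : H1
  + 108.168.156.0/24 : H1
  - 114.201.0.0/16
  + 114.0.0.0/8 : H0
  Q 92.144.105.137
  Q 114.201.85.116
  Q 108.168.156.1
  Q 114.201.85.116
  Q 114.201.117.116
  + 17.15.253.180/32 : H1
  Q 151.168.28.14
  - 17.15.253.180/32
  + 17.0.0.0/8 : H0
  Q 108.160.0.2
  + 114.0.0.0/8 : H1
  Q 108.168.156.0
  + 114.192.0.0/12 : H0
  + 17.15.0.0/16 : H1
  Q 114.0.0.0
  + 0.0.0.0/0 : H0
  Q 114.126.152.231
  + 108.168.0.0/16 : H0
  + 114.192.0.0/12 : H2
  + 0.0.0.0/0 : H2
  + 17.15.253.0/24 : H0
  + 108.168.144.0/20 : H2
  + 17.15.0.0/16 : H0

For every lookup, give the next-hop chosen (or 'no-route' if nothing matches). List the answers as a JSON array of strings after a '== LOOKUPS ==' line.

Trace:
  add 17.15.0.0/16 -> H2 at depth 16
  del 17.15.0.0/16 (clear depth 16)
  add 114.192.0.0/12 -> H0 at depth 12
  add 108.160.0.0/11 -> H0 at depth 11
  add 114.201.0.0/16 -> H2 at depth 16
  add 96.0.0.0/3 -> H0 at depth 3
  add 17.15.253.180/31 -> H0 at depth 31
  add 114.201.85.116/32 -> H1 at depth 32
  add 108.168.156.0/24 -> H1 at depth 24
  del 114.201.0.0/16 (clear depth 16)
  add 114.0.0.0/8 -> H0 at depth 8
  lookup 92.144.105.137: bits 01 walk d0:-→d1:-→d2:- -> no-route
  lookup 114.201.85.116: bits 01110010110010010101010101110100 walk d0:-→d1:-→d2:-→d3:H0→d4:-→d5:-→d6:-→d7:-→d8:H0→d9:-→d10:-→d11:-→d12:H0→d13:-→d14:-→d15:-→d16:-→d17:-→d18:-→d19:-→d20:-→d21:-→d22:-→d23:-→d24:-→d25:-→d26:-→d27:-→d28:-→d29:-→d30:-→d31:-→d32:H1 -> H1
  lookup 108.168.156.1: bits 011011001010100010011100 walk d0:-→d1:-→d2:-→d3:H0→d4:-→d5:-→d6:-→d7:-→d8:-→d9:-→d10:-→d11:H0→d12:-→d13:-→d14:-→d15:-→d16:-→d17:-→d18:-→d19:-→d20:-→d21:-→d22:-→d23:-→d24:H1 -> H1
  lookup 114.201.85.116: bits 01110010110010010101010101110100 walk d0:-→d1:-→d2:-→d3:H0→d4:-→d5:-→d6:-→d7:-→d8:H0→d9:-→d10:-→d11:-→d12:H0→d13:-→d14:-→d15:-→d16:-→d17:-→d18:-→d19:-→d20:-→d21:-→d22:-→d23:-→d24:-→d25:-→d26:-→d27:-→d28:-→d29:-→d30:-→d31:-→d32:H1 -> H1
  lookup 114.201.117.116: bits 011100101100100101 walk d0:-→d1:-→d2:-→d3:H0→d4:-→d5:-→d6:-→d7:-→d8:H0→d9:-→d10:-→d11:-→d12:H0→d13:-→d14:-→d15:-→d16:-→d17:-→d18:- -> H0
  add 17.15.253.180/32 -> H1 at depth 32
  lookup 151.168.28.14: bits ε walk d0:- -> no-route
  del 17.15.253.180/32 (clear depth 32)
  add 17.0.0.0/8 -> H0 at depth 8
  lookup 108.160.0.2: bits 011011001010 walk d0:-→d1:-→d2:-→d3:H0→d4:-→d5:-→d6:-→d7:-→d8:-→d9:-→d10:-→d11:H0→d12:- -> H0
  add 114.0.0.0/8 -> H1 at depth 8
  lookup 108.168.156.0: bits 011011001010100010011100 walk d0:-→d1:-→d2:-→d3:H0→d4:-→d5:-→d6:-→d7:-→d8:-→d9:-→d10:-→d11:H0→d12:-→d13:-→d14:-→d15:-→d16:-→d17:-→d18:-→d19:-→d20:-→d21:-→d22:-→d23:-→d24:H1 -> H1
  add 114.192.0.0/12 -> H0 at depth 12
  add 17.15.0.0/16 -> H1 at depth 16
  lookup 114.0.0.0: bits 01110010 walk d0:-→d1:-→d2:-→d3:H0→d4:-→d5:-→d6:-→d7:-→d8:H1 -> H1
  add 0.0.0.0/0 -> H0 at depth 0
  lookup 114.126.152.231: bits 01110010 walk d0:H0→d1:-→d2:-→d3:H0→d4:-→d5:-→d6:-→d7:-→d8:H1 -> H1
  add 108.168.0.0/16 -> H0 at depth 16
  add 114.192.0.0/12 -> H2 at depth 12
  add 0.0.0.0/0 -> H2 at depth 0
  add 17.15.253.0/24 -> H0 at depth 24
  add 108.168.144.0/20 -> H2 at depth 20
  add 17.15.0.0/16 -> H0 at depth 16

== LOOKUPS ==
["no-route","H1","H1","H1","H0","no-route","H0","H1","H1","H1"]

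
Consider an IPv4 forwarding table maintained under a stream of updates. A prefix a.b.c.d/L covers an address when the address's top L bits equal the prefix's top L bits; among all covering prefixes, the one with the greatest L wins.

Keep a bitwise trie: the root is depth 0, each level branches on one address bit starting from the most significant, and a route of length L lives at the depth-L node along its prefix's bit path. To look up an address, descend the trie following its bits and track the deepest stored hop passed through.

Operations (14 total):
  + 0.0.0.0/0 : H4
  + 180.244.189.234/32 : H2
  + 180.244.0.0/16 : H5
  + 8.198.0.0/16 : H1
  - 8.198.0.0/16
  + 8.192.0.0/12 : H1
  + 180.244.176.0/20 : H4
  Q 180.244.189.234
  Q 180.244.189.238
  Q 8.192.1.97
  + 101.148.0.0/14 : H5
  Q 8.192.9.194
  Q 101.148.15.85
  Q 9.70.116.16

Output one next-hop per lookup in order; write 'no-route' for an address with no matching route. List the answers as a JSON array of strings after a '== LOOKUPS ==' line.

Apply in order:
  + 0.0.0.0/0 (H4) depth=0
  + 180.244.189.234/32 (H2) depth=32
  + 180.244.0.0/16 (H5) depth=16
  + 8.198.0.0/16 (H1) depth=16
  - 8.198.0.0/16 clear@16
  + 8.192.0.0/12 (H1) depth=12
  + 180.244.176.0/20 (H4) depth=20
  lookup 180.244.189.234: bits 10110100111101001011110111101010 walk d0:H4→d1:-→d2:-→d3:-→d4:-→d5:-→d6:-→d7:-→d8:-→d9:-→d10:-→d11:-→d12:-→d13:-→d14:-→d15:-→d16:H5→d17:-→d18:-→d19:-→d20:H4→d21:-→d22:-→d23:-→d24:-→d25:-→d26:-→d27:-→d28:-→d29:-→d30:-→d31:-→d32:H2 -> H2
  lookup 180.244.189.238: bits 10110100111101001011110111101 walk d0:H4→d1:-→d2:-→d3:-→d4:-→d5:-→d6:-→d7:-→d8:-→d9:-→d10:-→d11:-→d12:-→d13:-→d14:-→d15:-→d16:H5→d17:-→d18:-→d19:-→d20:H4→d21:-→d22:-→d23:-→d24:-→d25:-→d26:-→d27:-→d28:-→d29:- -> H4
  lookup 8.192.1.97: bits 0000100011000 walk d0:H4→d1:-→d2:-→d3:-→d4:-→d5:-→d6:-→d7:-→d8:-→d9:-→d10:-→d11:-→d12:H1→d13:- -> H1
  + 101.148.0.0/14 (H5) depth=14
  lookup 8.192.9.194: bits 0000100011000 walk d0:H4→d1:-→d2:-→d3:-→d4:-→d5:-→d6:-→d7:-→d8:-→d9:-→d10:-→d11:-→d12:H1→d13:- -> H1
  lookup 101.148.15.85: bits 01100101100101 walk d0:H4→d1:-→d2:-→d3:-→d4:-→d5:-→d6:-→d7:-→d8:-→d9:-→d10:-→d11:-→d12:-→d13:-→d14:H5 -> H5
  lookup 9.70.116.16: bits 0000100 walk d0:H4→d1:-→d2:-→d3:-→d4:-→d5:-→d6:-→d7:- -> H4

== LOOKUPS ==
["H2","H4","H1","H1","H5","H4"]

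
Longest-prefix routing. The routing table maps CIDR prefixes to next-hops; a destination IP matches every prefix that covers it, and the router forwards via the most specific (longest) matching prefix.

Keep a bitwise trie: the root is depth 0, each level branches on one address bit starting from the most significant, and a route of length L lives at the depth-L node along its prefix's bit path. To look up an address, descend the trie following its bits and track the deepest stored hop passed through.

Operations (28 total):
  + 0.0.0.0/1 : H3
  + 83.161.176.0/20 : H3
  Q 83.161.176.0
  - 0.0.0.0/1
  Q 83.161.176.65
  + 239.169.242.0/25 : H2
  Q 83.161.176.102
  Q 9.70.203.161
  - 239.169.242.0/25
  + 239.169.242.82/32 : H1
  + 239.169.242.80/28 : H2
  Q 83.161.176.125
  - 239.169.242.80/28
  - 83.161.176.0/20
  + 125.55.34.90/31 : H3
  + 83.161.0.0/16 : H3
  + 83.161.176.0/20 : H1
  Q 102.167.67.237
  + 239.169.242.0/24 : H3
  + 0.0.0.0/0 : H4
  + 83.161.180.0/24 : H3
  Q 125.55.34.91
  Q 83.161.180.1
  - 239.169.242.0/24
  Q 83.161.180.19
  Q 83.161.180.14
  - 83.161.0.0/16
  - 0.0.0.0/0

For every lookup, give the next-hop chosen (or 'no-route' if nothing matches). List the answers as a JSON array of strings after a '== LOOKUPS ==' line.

Apply in order:
  + 0.0.0.0/1 (H3) depth=1
  + 83.161.176.0/20 (H3) depth=20
  lookup 83.161.176.0: bits 01010011101000011011 walk d0:-→d1:H3→d2:-→d3:-→d4:-→d5:-→d6:-→d7:-→d8:-→d9:-→d10:-→d11:-→d12:-→d13:-→d14:-→d15:-→d16:-→d17:-→d18:-→d19:-→d20:H3 -> H3
  - 0.0.0.0/1 clear@1
  lookup 83.161.176.65: bits 01010011101000011011 walk d0:-→d1:-→d2:-→d3:-→d4:-→d5:-→d6:-→d7:-→d8:-→d9:-→d10:-→d11:-→d12:-→d13:-→d14:-→d15:-→d16:-→d17:-→d18:-→d19:-→d20:H3 -> H3
  + 239.169.242.0/25 (H2) depth=25
  lookup 83.161.176.102: bits 01010011101000011011 walk d0:-→d1:-→d2:-→d3:-→d4:-→d5:-→d6:-→d7:-→d8:-→d9:-→d10:-→d11:-→d12:-→d13:-→d14:-→d15:-→d16:-→d17:-→d18:-→d19:-→d20:H3 -> H3
  lookup 9.70.203.161: bits 0 walk d0:-→d1:- -> no-route
  - 239.169.242.0/25 clear@25
  + 239.169.242.82/32 (H1) depth=32
  + 239.169.242.80/28 (H2) depth=28
  lookup 83.161.176.125: bits 01010011101000011011 walk d0:-→d1:-→d2:-→d3:-→d4:-→d5:-→d6:-→d7:-→d8:-→d9:-→d10:-→d11:-→d12:-→d13:-→d14:-→d15:-→d16:-→d17:-→d18:-→d19:-→d20:H3 -> H3
  - 239.169.242.80/28 clear@28
  - 83.161.176.0/20 clear@20
  + 125.55.34.90/31 (H3) depth=31
  + 83.161.0.0/16 (H3) depth=16
  + 83.161.176.0/20 (H1) depth=20
  lookup 102.167.67.237: bits 011 walk d0:-→d1:-→d2:-→d3:- -> no-route
  + 239.169.242.0/24 (H3) depth=24
  + 0.0.0.0/0 (H4) depth=0
  + 83.161.180.0/24 (H3) depth=24
  lookup 125.55.34.91: bits 0111110100110111001000100101101 walk d0:H4→d1:-→d2:-→d3:-→d4:-→d5:-→d6:-→d7:-→d8:-→d9:-→d10:-→d11:-→d12:-→d13:-→d14:-→d15:-→d16:-→d17:-→d18:-→d19:-→d20:-→d21:-→d22:-→d23:-→d24:-→d25:-→d26:-→d27:-→d28:-→d29:-→d30:-→d31:H3 -> H3
  lookup 83.161.180.1: bits 010100111010000110110100 walk d0:H4→d1:-→d2:-→d3:-→d4:-→d5:-→d6:-→d7:-→d8:-→d9:-→d10:-→d11:-→d12:-→d13:-→d14:-→d15:-→d16:H3→d17:-→d18:-→d19:-→d20:H1→d21:-→d22:-→d23:-→d24:H3 -> H3
  - 239.169.242.0/24 clear@24
  lookup 83.161.180.19: bits 010100111010000110110100 walk d0:H4→d1:-→d2:-→d3:-→d4:-→d5:-→d6:-→d7:-→d8:-→d9:-→d10:-→d11:-→d12:-→d13:-→d14:-→d15:-→d16:H3→d17:-→d18:-→d19:-→d20:H1→d21:-→d22:-→d23:-→d24:H3 -> H3
  lookup 83.161.180.14: bits 010100111010000110110100 walk d0:H4→d1:-→d2:-→d3:-→d4:-→d5:-→d6:-→d7:-→d8:-→d9:-→d10:-→d11:-→d12:-→d13:-→d14:-→d15:-→d16:H3→d17:-→d18:-→d19:-→d20:H1→d21:-→d22:-→d23:-→d24:H3 -> H3
  - 83.161.0.0/16 clear@16
  - 0.0.0.0/0 clear@0

== LOOKUPS ==
["H3","H3","H3","no-route","H3","no-route","H3","H3","H3","H3"]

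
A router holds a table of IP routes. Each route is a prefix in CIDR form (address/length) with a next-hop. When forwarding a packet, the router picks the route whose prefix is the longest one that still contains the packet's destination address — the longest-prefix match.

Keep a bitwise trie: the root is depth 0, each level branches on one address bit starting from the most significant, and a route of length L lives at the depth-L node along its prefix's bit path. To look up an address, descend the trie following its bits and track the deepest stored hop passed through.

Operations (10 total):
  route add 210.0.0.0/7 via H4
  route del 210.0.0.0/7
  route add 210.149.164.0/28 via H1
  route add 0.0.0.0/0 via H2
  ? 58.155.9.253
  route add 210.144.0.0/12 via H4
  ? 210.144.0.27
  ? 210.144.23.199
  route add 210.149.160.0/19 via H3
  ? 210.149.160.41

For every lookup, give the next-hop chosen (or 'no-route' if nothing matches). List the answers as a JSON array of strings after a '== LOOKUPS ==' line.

Process each operation:
  + 210.0.0.0/7 (H4) depth=7
  - 210.0.0.0/7 clear@7
  + 210.149.164.0/28 (H1) depth=28
  + 0.0.0.0/0 (H2) depth=0
  lookup 58.155.9.253: bits ε walk d0:H2 -> H2
  + 210.144.0.0/12 (H4) depth=12
  lookup 210.144.0.27: bits 1101001010010 walk d0:H2→d1:-→d2:-→d3:-→d4:-→d5:-→d6:-→d7:-→d8:-→d9:-→d10:-→d11:-→d12:H4→d13:- -> H4
  lookup 210.144.23.199: bits 1101001010010 walk d0:H2→d1:-→d2:-→d3:-→d4:-→d5:-→d6:-→d7:-→d8:-→d9:-→d10:-→d11:-→d12:H4→d13:- -> H4
  + 210.149.160.0/19 (H3) depth=19
  lookup 210.149.160.41: bits 110100101001010110100 walk d0:H2→d1:-→d2:-→d3:-→d4:-→d5:-→d6:-→d7:-→d8:-→d9:-→d10:-→d11:-→d12:H4→d13:-→d14:-→d15:-→d16:-→d17:-→d18:-→d19:H3→d20:-→d21:- -> H3

== LOOKUPS ==
["H2","H4","H4","H3"]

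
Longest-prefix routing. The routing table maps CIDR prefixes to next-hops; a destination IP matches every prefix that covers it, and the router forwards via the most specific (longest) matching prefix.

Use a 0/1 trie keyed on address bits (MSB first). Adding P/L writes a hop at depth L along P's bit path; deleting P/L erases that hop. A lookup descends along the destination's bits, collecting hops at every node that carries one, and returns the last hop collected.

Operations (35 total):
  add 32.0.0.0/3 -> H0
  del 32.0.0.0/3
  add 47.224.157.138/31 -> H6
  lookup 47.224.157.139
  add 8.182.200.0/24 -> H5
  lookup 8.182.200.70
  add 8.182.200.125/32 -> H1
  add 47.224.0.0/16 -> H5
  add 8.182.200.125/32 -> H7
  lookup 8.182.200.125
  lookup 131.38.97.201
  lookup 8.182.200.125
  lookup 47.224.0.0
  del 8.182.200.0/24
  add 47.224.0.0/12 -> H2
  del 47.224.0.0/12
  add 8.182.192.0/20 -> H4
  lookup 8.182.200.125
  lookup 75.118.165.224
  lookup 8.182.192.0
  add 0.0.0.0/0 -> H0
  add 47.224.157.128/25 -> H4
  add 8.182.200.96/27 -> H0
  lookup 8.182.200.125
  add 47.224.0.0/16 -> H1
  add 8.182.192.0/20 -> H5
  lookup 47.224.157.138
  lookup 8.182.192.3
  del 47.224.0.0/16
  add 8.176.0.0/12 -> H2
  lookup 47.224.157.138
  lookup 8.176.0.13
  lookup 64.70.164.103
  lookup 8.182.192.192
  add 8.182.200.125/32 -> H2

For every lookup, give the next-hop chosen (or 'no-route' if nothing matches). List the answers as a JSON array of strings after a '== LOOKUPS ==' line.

Trace:
  + 32.0.0.0/3 (H0) depth=3
  - 32.0.0.0/3 clear@3
  + 47.224.157.138/31 (H6) depth=31
  Q 47.224.157.139: descend 0010111111100000100111011000101 ; hops seen [H6] ; pick H6
  + 8.182.200.0/24 (H5) depth=24
  Q 8.182.200.70: descend 000010001011011011001000 ; hops seen [H5] ; pick H5
  + 8.182.200.125/32 (H1) depth=32
  + 47.224.0.0/16 (H5) depth=16
  + 8.182.200.125/32 (H7) depth=32
  Q 8.182.200.125: descend 00001000101101101100100001111101 ; hops seen [H5,H7] ; pick H7
  Q 131.38.97.201: descend ε ; hops seen [∅] ; pick no-route
  Q 8.182.200.125: descend 00001000101101101100100001111101 ; hops seen [H5,H7] ; pick H7
  Q 47.224.0.0: descend 0010111111100000 ; hops seen [H5] ; pick H5
  - 8.182.200.0/24 clear@24
  + 47.224.0.0/12 (H2) depth=12
  - 47.224.0.0/12 clear@12
  + 8.182.192.0/20 (H4) depth=20
  Q 8.182.200.125: descend 00001000101101101100100001111101 ; hops seen [H4,H7] ; pick H7
  Q 75.118.165.224: descend 0 ; hops seen [∅] ; pick no-route
  Q 8.182.192.0: descend 00001000101101101100 ; hops seen [H4] ; pick H4
  + 0.0.0.0/0 (H0) depth=0
  + 47.224.157.128/25 (H4) depth=25
  + 8.182.200.96/27 (H0) depth=27
  Q 8.182.200.125: descend 00001000101101101100100001111101 ; hops seen [H0,H4,H0,H7] ; pick H7
  + 47.224.0.0/16 (H1) depth=16
  + 8.182.192.0/20 (H5) depth=20
  Q 47.224.157.138: descend 0010111111100000100111011000101 ; hops seen [H0,H1,H4,H6] ; pick H6
  Q 8.182.192.3: descend 00001000101101101100 ; hops seen [H0,H5] ; pick H5
  - 47.224.0.0/16 clear@16
  + 8.176.0.0/12 (H2) depth=12
  Q 47.224.157.138: descend 0010111111100000100111011000101 ; hops seen [H0,H4,H6] ; pick H6
  Q 8.176.0.13: descend 0000100010110 ; hops seen [H0,H2] ; pick H2
  Q 64.70.164.103: descend 0 ; hops seen [H0] ; pick H0
  Q 8.182.192.192: descend 00001000101101101100 ; hops seen [H0,H2,H5] ; pick H5
  + 8.182.200.125/32 (H2) depth=32

== LOOKUPS ==
["H6","H5","H7","no-route","H7","H5","H7","no-route","H4","H7","H6","H5","H6","H2","H0","H5"]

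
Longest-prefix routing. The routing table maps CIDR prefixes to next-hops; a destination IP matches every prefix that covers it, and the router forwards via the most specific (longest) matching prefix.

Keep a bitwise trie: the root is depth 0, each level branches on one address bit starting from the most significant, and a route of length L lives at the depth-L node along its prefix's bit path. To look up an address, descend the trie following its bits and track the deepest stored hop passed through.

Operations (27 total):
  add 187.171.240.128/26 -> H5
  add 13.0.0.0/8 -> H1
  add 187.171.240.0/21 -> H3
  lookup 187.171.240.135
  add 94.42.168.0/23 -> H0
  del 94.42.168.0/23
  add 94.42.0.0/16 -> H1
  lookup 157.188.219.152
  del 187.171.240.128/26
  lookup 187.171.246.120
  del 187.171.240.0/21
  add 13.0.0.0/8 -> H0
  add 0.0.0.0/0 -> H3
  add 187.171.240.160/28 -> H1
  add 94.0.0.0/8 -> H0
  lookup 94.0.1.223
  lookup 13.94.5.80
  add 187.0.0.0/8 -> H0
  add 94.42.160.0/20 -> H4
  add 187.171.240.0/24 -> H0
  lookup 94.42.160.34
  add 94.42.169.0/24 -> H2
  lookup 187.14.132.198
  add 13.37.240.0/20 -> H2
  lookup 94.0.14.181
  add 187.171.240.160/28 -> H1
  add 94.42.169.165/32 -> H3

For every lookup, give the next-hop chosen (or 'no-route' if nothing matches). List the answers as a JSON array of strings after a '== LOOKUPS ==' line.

Trace:
  + 187.171.240.128/26 (H5) depth=26
  + 13.0.0.0/8 (H1) depth=8
  + 187.171.240.0/21 (H3) depth=21
  lookup 187.171.240.135: bits 10111011101010111111000010 walk d0:-→d1:-→d2:-→d3:-→d4:-→d5:-→d6:-→d7:-→d8:-→d9:-→d10:-→d11:-→d12:-→d13:-→d14:-→d15:-→d16:-→d17:-→d18:-→d19:-→d20:-→d21:H3→d22:-→d23:-→d24:-→d25:-→d26:H5 -> H5
  + 94.42.168.0/23 (H0) depth=23
  - 94.42.168.0/23 clear@23
  + 94.42.0.0/16 (H1) depth=16
  lookup 157.188.219.152: bits 10 walk d0:-→d1:-→d2:- -> no-route
  - 187.171.240.128/26 clear@26
  lookup 187.171.246.120: bits 101110111010101111110 walk d0:-→d1:-→d2:-→d3:-→d4:-→d5:-→d6:-→d7:-→d8:-→d9:-→d10:-→d11:-→d12:-→d13:-→d14:-→d15:-→d16:-→d17:-→d18:-→d19:-→d20:-→d21:H3 -> H3
  - 187.171.240.0/21 clear@21
  + 13.0.0.0/8 (H0) depth=8
  + 0.0.0.0/0 (H3) depth=0
  + 187.171.240.160/28 (H1) depth=28
  + 94.0.0.0/8 (H0) depth=8
  lookup 94.0.1.223: bits 0101111000 walk d0:H3→d1:-→d2:-→d3:-→d4:-→d5:-→d6:-→d7:-→d8:H0→d9:-→d10:- -> H0
  lookup 13.94.5.80: bits 00001101 walk d0:H3→d1:-→d2:-→d3:-→d4:-→d5:-→d6:-→d7:-→d8:H0 -> H0
  + 187.0.0.0/8 (H0) depth=8
  + 94.42.160.0/20 (H4) depth=20
  + 187.171.240.0/24 (H0) depth=24
  lookup 94.42.160.34: bits 01011110001010101010 walk d0:H3→d1:-→d2:-→d3:-→d4:-→d5:-→d6:-→d7:-→d8:H0→d9:-→d10:-→d11:-→d12:-→d13:-→d14:-→d15:-→d16:H1→d17:-→d18:-→d19:-→d20:H4 -> H4
  + 94.42.169.0/24 (H2) depth=24
  lookup 187.14.132.198: bits 10111011 walk d0:H3→d1:-→d2:-→d3:-→d4:-→d5:-→d6:-→d7:-→d8:H0 -> H0
  + 13.37.240.0/20 (H2) depth=20
  lookup 94.0.14.181: bits 0101111000 walk d0:H3→d1:-→d2:-→d3:-→d4:-→d5:-→d6:-→d7:-→d8:H0→d9:-→d10:- -> H0
  + 187.171.240.160/28 (H1) depth=28
  + 94.42.169.165/32 (H3) depth=32

== LOOKUPS ==
["H5","no-route","H3","H0","H0","H4","H0","H0"]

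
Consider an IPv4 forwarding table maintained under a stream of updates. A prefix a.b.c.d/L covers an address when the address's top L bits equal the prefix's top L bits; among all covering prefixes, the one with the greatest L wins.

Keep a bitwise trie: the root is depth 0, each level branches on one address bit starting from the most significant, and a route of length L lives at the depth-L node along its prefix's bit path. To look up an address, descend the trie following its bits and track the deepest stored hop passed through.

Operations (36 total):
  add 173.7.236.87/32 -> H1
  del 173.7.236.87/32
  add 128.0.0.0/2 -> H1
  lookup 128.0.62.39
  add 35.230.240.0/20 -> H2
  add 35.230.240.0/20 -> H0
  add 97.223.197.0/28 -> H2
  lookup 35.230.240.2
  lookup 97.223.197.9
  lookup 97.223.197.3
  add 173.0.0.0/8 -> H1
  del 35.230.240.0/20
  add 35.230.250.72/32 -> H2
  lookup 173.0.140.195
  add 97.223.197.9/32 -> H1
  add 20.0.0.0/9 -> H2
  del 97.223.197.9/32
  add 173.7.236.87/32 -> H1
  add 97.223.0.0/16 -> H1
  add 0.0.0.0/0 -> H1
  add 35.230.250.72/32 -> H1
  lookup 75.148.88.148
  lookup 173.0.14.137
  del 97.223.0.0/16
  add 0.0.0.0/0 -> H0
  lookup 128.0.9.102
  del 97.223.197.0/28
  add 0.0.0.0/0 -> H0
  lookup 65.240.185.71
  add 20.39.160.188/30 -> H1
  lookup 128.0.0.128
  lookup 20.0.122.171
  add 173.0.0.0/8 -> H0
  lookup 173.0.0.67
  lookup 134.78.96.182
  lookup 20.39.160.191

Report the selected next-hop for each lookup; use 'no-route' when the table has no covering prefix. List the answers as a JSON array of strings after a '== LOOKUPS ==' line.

Process each operation:
  add 173.7.236.87/32 -> H1 at depth 32
  del 173.7.236.87/32 (clear depth 32)
  add 128.0.0.0/2 -> H1 at depth 2
  Q 128.0.62.39: descend 10 ; hops seen [H1] ; pick H1
  add 35.230.240.0/20 -> H2 at depth 20
  add 35.230.240.0/20 -> H0 at depth 20
  add 97.223.197.0/28 -> H2 at depth 28
  Q 35.230.240.2: descend 00100011111001101111 ; hops seen [H0] ; pick H0
  Q 97.223.197.9: descend 0110000111011111110001010000 ; hops seen [H2] ; pick H2
  Q 97.223.197.3: descend 0110000111011111110001010000 ; hops seen [H2] ; pick H2
  add 173.0.0.0/8 -> H1 at depth 8
  del 35.230.240.0/20 (clear depth 20)
  add 35.230.250.72/32 -> H2 at depth 32
  Q 173.0.140.195: descend 1010110100000 ; hops seen [H1,H1] ; pick H1
  add 97.223.197.9/32 -> H1 at depth 32
  add 20.0.0.0/9 -> H2 at depth 9
  del 97.223.197.9/32 (clear depth 32)
  add 173.7.236.87/32 -> H1 at depth 32
  add 97.223.0.0/16 -> H1 at depth 16
  add 0.0.0.0/0 -> H1 at depth 0
  add 35.230.250.72/32 -> H1 at depth 32
  Q 75.148.88.148: descend 01 ; hops seen [H1] ; pick H1
  Q 173.0.14.137: descend 1010110100000 ; hops seen [H1,H1,H1] ; pick H1
  del 97.223.0.0/16 (clear depth 16)
  add 0.0.0.0/0 -> H0 at depth 0
  Q 128.0.9.102: descend 10 ; hops seen [H0,H1] ; pick H1
  del 97.223.197.0/28 (clear depth 28)
  add 0.0.0.0/0 -> H0 at depth 0
  Q 65.240.185.71: descend 01 ; hops seen [H0] ; pick H0
  add 20.39.160.188/30 -> H1 at depth 30
  Q 128.0.0.128: descend 10 ; hops seen [H0,H1] ; pick H1
  Q 20.0.122.171: descend 0001010000 ; hops seen [H0,H2] ; pick H2
  add 173.0.0.0/8 -> H0 at depth 8
  Q 173.0.0.67: descend 1010110100000 ; hops seen [H0,H1,H0] ; pick H0
  Q 134.78.96.182: descend 10 ; hops seen [H0,H1] ; pick H1
  Q 20.39.160.191: descend 000101000010011110100000101111 ; hops seen [H0,H2,H1] ; pick H1

== LOOKUPS ==
["H1","H0","H2","H2","H1","H1","H1","H1","H0","H1","H2","H0","H1","H1"]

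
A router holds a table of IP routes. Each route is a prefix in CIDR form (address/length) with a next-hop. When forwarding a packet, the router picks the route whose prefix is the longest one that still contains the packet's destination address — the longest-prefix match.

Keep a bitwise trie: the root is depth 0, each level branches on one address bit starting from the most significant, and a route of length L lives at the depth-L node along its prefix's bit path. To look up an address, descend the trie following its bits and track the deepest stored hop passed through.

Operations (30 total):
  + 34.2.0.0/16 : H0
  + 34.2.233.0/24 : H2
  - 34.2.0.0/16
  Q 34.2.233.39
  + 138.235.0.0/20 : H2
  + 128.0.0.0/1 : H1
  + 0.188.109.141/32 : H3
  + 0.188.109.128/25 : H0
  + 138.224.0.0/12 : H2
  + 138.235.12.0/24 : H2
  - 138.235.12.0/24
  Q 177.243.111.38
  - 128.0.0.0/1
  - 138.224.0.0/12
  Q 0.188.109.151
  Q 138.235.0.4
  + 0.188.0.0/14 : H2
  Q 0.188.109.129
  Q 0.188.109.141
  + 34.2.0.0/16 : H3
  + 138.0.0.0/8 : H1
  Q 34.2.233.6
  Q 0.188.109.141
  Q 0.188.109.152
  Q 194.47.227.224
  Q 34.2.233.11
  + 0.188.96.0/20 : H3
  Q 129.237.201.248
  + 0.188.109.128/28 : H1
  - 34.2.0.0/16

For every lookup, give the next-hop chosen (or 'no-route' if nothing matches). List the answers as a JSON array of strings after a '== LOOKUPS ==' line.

Process each operation:
  + 34.2.0.0/16 (H0) depth=16
  + 34.2.233.0/24 (H2) depth=24
  del 34.2.0.0/16 (clear depth 16)
  ? 34.2.233.39  path d0:-→d1:-→d2:-→d3:-→d4:-→d5:-→d6:-→d7:-→d8:-→d9:-→d10:-→d11:-→d12:-→d13:-→d14:-→d15:-→d16:-→d17:-→d18:-→d19:-→d20:-→d21:-→d22:-→d23:-→d24:H2  best=H2
  + 138.235.0.0/20 (H2) depth=20
  + 128.0.0.0/1 (H1) depth=1
  + 0.188.109.141/32 (H3) depth=32
  + 0.188.109.128/25 (H0) depth=25
  + 138.224.0.0/12 (H2) depth=12
  + 138.235.12.0/24 (H2) depth=24
  del 138.235.12.0/24 (clear depth 24)
  ? 177.243.111.38  path d0:-→d1:H1→d2:-  best=H1
  del 128.0.0.0/1 (clear depth 1)
  del 138.224.0.0/12 (clear depth 12)
  ? 0.188.109.151  path d0:-→d1:-→d2:-→d3:-→d4:-→d5:-→d6:-→d7:-→d8:-→d9:-→d10:-→d11:-→d12:-→d13:-→d14:-→d15:-→d16:-→d17:-→d18:-→d19:-→d20:-→d21:-→d22:-→d23:-→d24:-→d25:H0→d26:-→d27:-  best=H0
  ? 138.235.0.4  path d0:-→d1:-→d2:-→d3:-→d4:-→d5:-→d6:-→d7:-→d8:-→d9:-→d10:-→d11:-→d12:-→d13:-→d14:-→d15:-→d16:-→d17:-→d18:-→d19:-→d20:H2  best=H2
  + 0.188.0.0/14 (H2) depth=14
  ? 0.188.109.129  path d0:-→d1:-→d2:-→d3:-→d4:-→d5:-→d6:-→d7:-→d8:-→d9:-→d10:-→d11:-→d12:-→d13:-→d14:H2→d15:-→d16:-→d17:-→d18:-→d19:-→d20:-→d21:-→d22:-→d23:-→d24:-→d25:H0→d26:-→d27:-→d28:-  best=H0
  ? 0.188.109.141  path d0:-→d1:-→d2:-→d3:-→d4:-→d5:-→d6:-→d7:-→d8:-→d9:-→d10:-→d11:-→d12:-→d13:-→d14:H2→d15:-→d16:-→d17:-→d18:-→d19:-→d20:-→d21:-→d22:-→d23:-→d24:-→d25:H0→d26:-→d27:-→d28:-→d29:-→d30:-→d31:-→d32:H3  best=H3
  + 34.2.0.0/16 (H3) depth=16
  + 138.0.0.0/8 (H1) depth=8
  ? 34.2.233.6  path d0:-→d1:-→d2:-→d3:-→d4:-→d5:-→d6:-→d7:-→d8:-→d9:-→d10:-→d11:-→d12:-→d13:-→d14:-→d15:-→d16:H3→d17:-→d18:-→d19:-→d20:-→d21:-→d22:-→d23:-→d24:H2  best=H2
  ? 0.188.109.141  path d0:-→d1:-→d2:-→d3:-→d4:-→d5:-→d6:-→d7:-→d8:-→d9:-→d10:-→d11:-→d12:-→d13:-→d14:H2→d15:-→d16:-→d17:-→d18:-→d19:-→d20:-→d21:-→d22:-→d23:-→d24:-→d25:H0→d26:-→d27:-→d28:-→d29:-→d30:-→d31:-→d32:H3  best=H3
  ? 0.188.109.152  path d0:-→d1:-→d2:-→d3:-→d4:-→d5:-→d6:-→d7:-→d8:-→d9:-→d10:-→d11:-→d12:-→d13:-→d14:H2→d15:-→d16:-→d17:-→d18:-→d19:-→d20:-→d21:-→d22:-→d23:-→d24:-→d25:H0→d26:-→d27:-  best=H0
  ? 194.47.227.224  path d0:-→d1:-  best=no-route
  ? 34.2.233.11  path d0:-→d1:-→d2:-→d3:-→d4:-→d5:-→d6:-→d7:-→d8:-→d9:-→d10:-→d11:-→d12:-→d13:-→d14:-→d15:-→d16:H3→d17:-→d18:-→d19:-→d20:-→d21:-→d22:-→d23:-→d24:H2  best=H2
  + 0.188.96.0/20 (H3) depth=20
  ? 129.237.201.248  path d0:-→d1:-→d2:-→d3:-→d4:-  best=no-route
  + 0.188.109.128/28 (H1) depth=28
  del 34.2.0.0/16 (clear depth 16)

== LOOKUPS ==
["H2","H1","H0","H2","H0","H3","H2","H3","H0","no-route","H2","no-route"]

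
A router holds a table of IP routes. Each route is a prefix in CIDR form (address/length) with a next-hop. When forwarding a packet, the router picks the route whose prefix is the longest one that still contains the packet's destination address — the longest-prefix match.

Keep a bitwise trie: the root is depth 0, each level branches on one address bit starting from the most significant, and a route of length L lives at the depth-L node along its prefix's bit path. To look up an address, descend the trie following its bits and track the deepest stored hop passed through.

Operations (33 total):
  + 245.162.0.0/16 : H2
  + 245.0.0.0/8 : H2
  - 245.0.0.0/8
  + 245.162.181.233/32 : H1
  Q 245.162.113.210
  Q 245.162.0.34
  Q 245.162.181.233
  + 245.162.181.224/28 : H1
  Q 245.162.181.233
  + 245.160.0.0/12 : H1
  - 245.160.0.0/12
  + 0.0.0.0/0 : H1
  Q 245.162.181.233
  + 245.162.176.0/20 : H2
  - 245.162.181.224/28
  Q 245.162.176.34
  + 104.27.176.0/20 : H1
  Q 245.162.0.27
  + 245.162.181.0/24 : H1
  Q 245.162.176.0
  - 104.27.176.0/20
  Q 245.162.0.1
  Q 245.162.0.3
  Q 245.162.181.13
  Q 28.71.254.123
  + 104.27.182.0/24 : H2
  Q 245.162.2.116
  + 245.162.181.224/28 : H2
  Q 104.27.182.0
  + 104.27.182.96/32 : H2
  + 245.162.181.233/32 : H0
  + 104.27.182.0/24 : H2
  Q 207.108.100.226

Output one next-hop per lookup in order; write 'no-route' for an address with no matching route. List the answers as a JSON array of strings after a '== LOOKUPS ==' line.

Trace:
  + 245.162.0.0/16 (H2) depth=16
  + 245.0.0.0/8 (H2) depth=8
  del 245.0.0.0/8 (clear depth 8)
  + 245.162.181.233/32 (H1) depth=32
  Q 245.162.113.210: descend 1111010110100010 ; hops seen [H2] ; pick H2
  Q 245.162.0.34: descend 1111010110100010 ; hops seen [H2] ; pick H2
  Q 245.162.181.233: descend 11110101101000101011010111101001 ; hops seen [H2,H1] ; pick H1
  + 245.162.181.224/28 (H1) depth=28
  Q 245.162.181.233: descend 11110101101000101011010111101001 ; hops seen [H2,H1,H1] ; pick H1
  + 245.160.0.0/12 (H1) depth=12
  del 245.160.0.0/12 (clear depth 12)
  + 0.0.0.0/0 (H1) depth=0
  Q 245.162.181.233: descend 11110101101000101011010111101001 ; hops seen [H1,H2,H1,H1] ; pick H1
  + 245.162.176.0/20 (H2) depth=20
  del 245.162.181.224/28 (clear depth 28)
  Q 245.162.176.34: descend 111101011010001010110 ; hops seen [H1,H2,H2] ; pick H2
  + 104.27.176.0/20 (H1) depth=20
  Q 245.162.0.27: descend 1111010110100010 ; hops seen [H1,H2] ; pick H2
  + 245.162.181.0/24 (H1) depth=24
  Q 245.162.176.0: descend 111101011010001010110 ; hops seen [H1,H2,H2] ; pick H2
  del 104.27.176.0/20 (clear depth 20)
  Q 245.162.0.1: descend 1111010110100010 ; hops seen [H1,H2] ; pick H2
  Q 245.162.0.3: descend 1111010110100010 ; hops seen [H1,H2] ; pick H2
  Q 245.162.181.13: descend 111101011010001010110101 ; hops seen [H1,H2,H2,H1] ; pick H1
  Q 28.71.254.123: descend 0 ; hops seen [H1] ; pick H1
  + 104.27.182.0/24 (H2) depth=24
  Q 245.162.2.116: descend 1111010110100010 ; hops seen [H1,H2] ; pick H2
  + 245.162.181.224/28 (H2) depth=28
  Q 104.27.182.0: descend 011010000001101110110110 ; hops seen [H1,H2] ; pick H2
  + 104.27.182.96/32 (H2) depth=32
  + 245.162.181.233/32 (H0) depth=32
  + 104.27.182.0/24 (H2) depth=24
  Q 207.108.100.226: descend 11 ; hops seen [H1] ; pick H1

== LOOKUPS ==
["H2","H2","H1","H1","H1","H2","H2","H2","H2","H2","H1","H1","H2","H2","H1"]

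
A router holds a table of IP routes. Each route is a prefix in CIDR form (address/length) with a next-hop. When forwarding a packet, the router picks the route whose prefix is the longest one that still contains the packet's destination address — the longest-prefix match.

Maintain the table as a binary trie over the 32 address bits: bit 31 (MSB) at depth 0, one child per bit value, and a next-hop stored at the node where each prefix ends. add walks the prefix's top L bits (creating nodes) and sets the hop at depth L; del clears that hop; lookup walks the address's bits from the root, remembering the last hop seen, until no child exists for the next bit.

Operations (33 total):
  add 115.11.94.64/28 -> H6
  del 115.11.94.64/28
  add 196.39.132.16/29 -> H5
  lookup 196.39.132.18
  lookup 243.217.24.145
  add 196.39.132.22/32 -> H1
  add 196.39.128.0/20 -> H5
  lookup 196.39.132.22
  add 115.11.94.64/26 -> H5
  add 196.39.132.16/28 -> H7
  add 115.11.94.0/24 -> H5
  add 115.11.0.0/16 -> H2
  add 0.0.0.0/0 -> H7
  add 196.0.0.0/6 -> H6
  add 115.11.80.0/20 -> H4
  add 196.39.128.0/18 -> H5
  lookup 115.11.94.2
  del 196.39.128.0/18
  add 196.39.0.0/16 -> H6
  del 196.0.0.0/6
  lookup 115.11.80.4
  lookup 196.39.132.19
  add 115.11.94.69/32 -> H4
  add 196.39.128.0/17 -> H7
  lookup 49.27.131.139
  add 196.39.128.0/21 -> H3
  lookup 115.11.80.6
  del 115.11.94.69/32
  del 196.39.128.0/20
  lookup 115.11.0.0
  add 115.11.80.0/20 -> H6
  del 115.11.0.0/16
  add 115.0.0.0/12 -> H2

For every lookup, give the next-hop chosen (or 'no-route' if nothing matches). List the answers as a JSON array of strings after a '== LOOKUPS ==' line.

Process each operation:
  + 115.11.94.64/28 (H6) depth=28
  del 115.11.94.64/28 (clear depth 28)
  + 196.39.132.16/29 (H5) depth=29
  lookup 196.39.132.18: bits 11000100001001111000010000010 walk d0:-→d1:-→d2:-→d3:-→d4:-→d5:-→d6:-→d7:-→d8:-→d9:-→d10:-→d11:-→d12:-→d13:-→d14:-→d15:-→d16:-→d17:-→d18:-→d19:-→d20:-→d21:-→d22:-→d23:-→d24:-→d25:-→d26:-→d27:-→d28:-→d29:H5 -> H5
  lookup 243.217.24.145: bits 11 walk d0:-→d1:-→d2:- -> no-route
  + 196.39.132.22/32 (H1) depth=32
  + 196.39.128.0/20 (H5) depth=20
  lookup 196.39.132.22: bits 11000100001001111000010000010110 walk d0:-→d1:-→d2:-→d3:-→d4:-→d5:-→d6:-→d7:-→d8:-→d9:-→d10:-→d11:-→d12:-→d13:-→d14:-→d15:-→d16:-→d17:-→d18:-→d19:-→d20:H5→d21:-→d22:-→d23:-→d24:-→d25:-→d26:-→d27:-→d28:-→d29:H5→d30:-→d31:-→d32:H1 -> H1
  + 115.11.94.64/26 (H5) depth=26
  + 196.39.132.16/28 (H7) depth=28
  + 115.11.94.0/24 (H5) depth=24
  + 115.11.0.0/16 (H2) depth=16
  + 0.0.0.0/0 (H7) depth=0
  + 196.0.0.0/6 (H6) depth=6
  + 115.11.80.0/20 (H4) depth=20
  + 196.39.128.0/18 (H5) depth=18
  lookup 115.11.94.2: bits 0111001100001011010111100 walk d0:H7→d1:-→d2:-→d3:-→d4:-→d5:-→d6:-→d7:-→d8:-→d9:-→d10:-→d11:-→d12:-→d13:-→d14:-→d15:-→d16:H2→d17:-→d18:-→d19:-→d20:H4→d21:-→d22:-→d23:-→d24:H5→d25:- -> H5
  del 196.39.128.0/18 (clear depth 18)
  + 196.39.0.0/16 (H6) depth=16
  del 196.0.0.0/6 (clear depth 6)
  lookup 115.11.80.4: bits 01110011000010110101 walk d0:H7→d1:-→d2:-→d3:-→d4:-→d5:-→d6:-→d7:-→d8:-→d9:-→d10:-→d11:-→d12:-→d13:-→d14:-→d15:-→d16:H2→d17:-→d18:-→d19:-→d20:H4 -> H4
  lookup 196.39.132.19: bits 11000100001001111000010000010 walk d0:H7→d1:-→d2:-→d3:-→d4:-→d5:-→d6:-→d7:-→d8:-→d9:-→d10:-→d11:-→d12:-→d13:-→d14:-→d15:-→d16:H6→d17:-→d18:-→d19:-→d20:H5→d21:-→d22:-→d23:-→d24:-→d25:-→d26:-→d27:-→d28:H7→d29:H5 -> H5
  + 115.11.94.69/32 (H4) depth=32
  + 196.39.128.0/17 (H7) depth=17
  lookup 49.27.131.139: bits 0 walk d0:H7→d1:- -> H7
  + 196.39.128.0/21 (H3) depth=21
  lookup 115.11.80.6: bits 01110011000010110101 walk d0:H7→d1:-→d2:-→d3:-→d4:-→d5:-→d6:-→d7:-→d8:-→d9:-→d10:-→d11:-→d12:-→d13:-→d14:-→d15:-→d16:H2→d17:-→d18:-→d19:-→d20:H4 -> H4
  del 115.11.94.69/32 (clear depth 32)
  del 196.39.128.0/20 (clear depth 20)
  lookup 115.11.0.0: bits 01110011000010110 walk d0:H7→d1:-→d2:-→d3:-→d4:-→d5:-→d6:-→d7:-→d8:-→d9:-→d10:-→d11:-→d12:-→d13:-→d14:-→d15:-→d16:H2→d17:- -> H2
  + 115.11.80.0/20 (H6) depth=20
  del 115.11.0.0/16 (clear depth 16)
  + 115.0.0.0/12 (H2) depth=12

== LOOKUPS ==
["H5","no-route","H1","H5","H4","H5","H7","H4","H2"]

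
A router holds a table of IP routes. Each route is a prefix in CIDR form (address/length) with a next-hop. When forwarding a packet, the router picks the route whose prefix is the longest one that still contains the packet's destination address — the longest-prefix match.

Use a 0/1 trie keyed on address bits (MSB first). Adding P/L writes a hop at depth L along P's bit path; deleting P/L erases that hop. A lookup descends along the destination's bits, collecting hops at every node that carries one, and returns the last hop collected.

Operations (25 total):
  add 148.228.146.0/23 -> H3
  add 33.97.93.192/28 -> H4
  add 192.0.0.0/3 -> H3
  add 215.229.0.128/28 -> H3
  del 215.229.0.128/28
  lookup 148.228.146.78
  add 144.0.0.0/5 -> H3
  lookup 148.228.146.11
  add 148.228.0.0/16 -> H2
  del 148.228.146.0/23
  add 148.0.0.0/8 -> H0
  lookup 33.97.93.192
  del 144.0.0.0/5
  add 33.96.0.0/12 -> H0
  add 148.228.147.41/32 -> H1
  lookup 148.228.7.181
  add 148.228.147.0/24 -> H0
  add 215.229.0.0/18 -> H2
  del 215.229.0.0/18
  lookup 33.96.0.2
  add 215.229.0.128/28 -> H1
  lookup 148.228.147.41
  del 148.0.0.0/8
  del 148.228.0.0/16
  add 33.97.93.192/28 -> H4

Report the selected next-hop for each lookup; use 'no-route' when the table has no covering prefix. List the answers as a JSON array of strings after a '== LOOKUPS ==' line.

Process each operation:
  + 148.228.146.0/23 (H3) depth=23
  + 33.97.93.192/28 (H4) depth=28
  + 192.0.0.0/3 (H3) depth=3
  + 215.229.0.128/28 (H3) depth=28
  - 215.229.0.128/28 clear@28
  Q 148.228.146.78: descend 10010100111001001001001 ; hops seen [H3] ; pick H3
  + 144.0.0.0/5 (H3) depth=5
  Q 148.228.146.11: descend 10010100111001001001001 ; hops seen [H3,H3] ; pick H3
  + 148.228.0.0/16 (H2) depth=16
  - 148.228.146.0/23 clear@23
  + 148.0.0.0/8 (H0) depth=8
  Q 33.97.93.192: descend 0010000101100001010111011100 ; hops seen [H4] ; pick H4
  - 144.0.0.0/5 clear@5
  + 33.96.0.0/12 (H0) depth=12
  + 148.228.147.41/32 (H1) depth=32
  Q 148.228.7.181: descend 1001010011100100 ; hops seen [H0,H2] ; pick H2
  + 148.228.147.0/24 (H0) depth=24
  + 215.229.0.0/18 (H2) depth=18
  - 215.229.0.0/18 clear@18
  Q 33.96.0.2: descend 001000010110000 ; hops seen [H0] ; pick H0
  + 215.229.0.128/28 (H1) depth=28
  Q 148.228.147.41: descend 10010100111001001001001100101001 ; hops seen [H0,H2,H0,H1] ; pick H1
  - 148.0.0.0/8 clear@8
  - 148.228.0.0/16 clear@16
  + 33.97.93.192/28 (H4) depth=28

== LOOKUPS ==
["H3","H3","H4","H2","H0","H1"]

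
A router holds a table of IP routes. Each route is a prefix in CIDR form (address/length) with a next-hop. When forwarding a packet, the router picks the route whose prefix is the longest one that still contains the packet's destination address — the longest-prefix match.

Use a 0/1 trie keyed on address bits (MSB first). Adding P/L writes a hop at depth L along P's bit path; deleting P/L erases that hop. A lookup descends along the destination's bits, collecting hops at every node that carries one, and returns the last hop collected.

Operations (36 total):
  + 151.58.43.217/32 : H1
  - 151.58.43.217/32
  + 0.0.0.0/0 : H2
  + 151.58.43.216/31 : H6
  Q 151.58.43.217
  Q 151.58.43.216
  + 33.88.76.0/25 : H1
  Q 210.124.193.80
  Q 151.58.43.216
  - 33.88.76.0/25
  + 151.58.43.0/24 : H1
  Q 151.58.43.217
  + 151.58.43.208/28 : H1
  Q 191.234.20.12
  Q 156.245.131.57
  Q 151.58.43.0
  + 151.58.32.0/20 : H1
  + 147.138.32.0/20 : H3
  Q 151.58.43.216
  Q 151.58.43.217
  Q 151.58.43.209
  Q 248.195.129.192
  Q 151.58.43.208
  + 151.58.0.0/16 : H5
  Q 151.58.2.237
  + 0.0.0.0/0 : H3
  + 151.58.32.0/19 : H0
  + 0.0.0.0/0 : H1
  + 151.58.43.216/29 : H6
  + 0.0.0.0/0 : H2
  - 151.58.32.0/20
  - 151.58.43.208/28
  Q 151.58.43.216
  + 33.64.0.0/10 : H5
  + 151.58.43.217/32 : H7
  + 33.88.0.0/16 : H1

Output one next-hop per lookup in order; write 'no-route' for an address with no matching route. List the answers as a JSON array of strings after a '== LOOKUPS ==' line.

Trace:
  + 151.58.43.217/32 (H1) depth=32
  - 151.58.43.217/32 clear@32
  + 0.0.0.0/0 (H2) depth=0
  + 151.58.43.216/31 (H6) depth=31
  lookup 151.58.43.217: bits 10010111001110100010101111011001 walk d0:H2→d1:-→d2:-→d3:-→d4:-→d5:-→d6:-→d7:-→d8:-→d9:-→d10:-→d11:-→d12:-→d13:-→d14:-→d15:-→d16:-→d17:-→d18:-→d19:-→d20:-→d21:-→d22:-→d23:-→d24:-→d25:-→d26:-→d27:-→d28:-→d29:-→d30:-→d31:H6→d32:- -> H6
  lookup 151.58.43.216: bits 1001011100111010001010111101100 walk d0:H2→d1:-→d2:-→d3:-→d4:-→d5:-→d6:-→d7:-→d8:-→d9:-→d10:-→d11:-→d12:-→d13:-→d14:-→d15:-→d16:-→d17:-→d18:-→d19:-→d20:-→d21:-→d22:-→d23:-→d24:-→d25:-→d26:-→d27:-→d28:-→d29:-→d30:-→d31:H6 -> H6
  + 33.88.76.0/25 (H1) depth=25
  lookup 210.124.193.80: bits 1 walk d0:H2→d1:- -> H2
  lookup 151.58.43.216: bits 1001011100111010001010111101100 walk d0:H2→d1:-→d2:-→d3:-→d4:-→d5:-→d6:-→d7:-→d8:-→d9:-→d10:-→d11:-→d12:-→d13:-→d14:-→d15:-→d16:-→d17:-→d18:-→d19:-→d20:-→d21:-→d22:-→d23:-→d24:-→d25:-→d26:-→d27:-→d28:-→d29:-→d30:-→d31:H6 -> H6
  - 33.88.76.0/25 clear@25
  + 151.58.43.0/24 (H1) depth=24
  lookup 151.58.43.217: bits 10010111001110100010101111011001 walk d0:H2→d1:-→d2:-→d3:-→d4:-→d5:-→d6:-→d7:-→d8:-→d9:-→d10:-→d11:-→d12:-→d13:-→d14:-→d15:-→d16:-→d17:-→d18:-→d19:-→d20:-→d21:-→d22:-→d23:-→d24:H1→d25:-→d26:-→d27:-→d28:-→d29:-→d30:-→d31:H6→d32:- -> H6
  + 151.58.43.208/28 (H1) depth=28
  lookup 191.234.20.12: bits 10 walk d0:H2→d1:-→d2:- -> H2
  lookup 156.245.131.57: bits 1001 walk d0:H2→d1:-→d2:-→d3:-→d4:- -> H2
  lookup 151.58.43.0: bits 100101110011101000101011 walk d0:H2→d1:-→d2:-→d3:-→d4:-→d5:-→d6:-→d7:-→d8:-→d9:-→d10:-→d11:-→d12:-→d13:-→d14:-→d15:-→d16:-→d17:-→d18:-→d19:-→d20:-→d21:-→d22:-→d23:-→d24:H1 -> H1
  + 151.58.32.0/20 (H1) depth=20
  + 147.138.32.0/20 (H3) depth=20
  lookup 151.58.43.216: bits 1001011100111010001010111101100 walk d0:H2→d1:-→d2:-→d3:-→d4:-→d5:-→d6:-→d7:-→d8:-→d9:-→d10:-→d11:-→d12:-→d13:-→d14:-→d15:-→d16:-→d17:-→d18:-→d19:-→d20:H1→d21:-→d22:-→d23:-→d24:H1→d25:-→d26:-→d27:-→d28:H1→d29:-→d30:-→d31:H6 -> H6
  lookup 151.58.43.217: bits 10010111001110100010101111011001 walk d0:H2→d1:-→d2:-→d3:-→d4:-→d5:-→d6:-→d7:-→d8:-→d9:-→d10:-→d11:-→d12:-→d13:-→d14:-→d15:-→d16:-→d17:-→d18:-→d19:-→d20:H1→d21:-→d22:-→d23:-→d24:H1→d25:-→d26:-→d27:-→d28:H1→d29:-→d30:-→d31:H6→d32:- -> H6
  lookup 151.58.43.209: bits 1001011100111010001010111101 walk d0:H2→d1:-→d2:-→d3:-→d4:-→d5:-→d6:-→d7:-→d8:-→d9:-→d10:-→d11:-→d12:-→d13:-→d14:-→d15:-→d16:-→d17:-→d18:-→d19:-→d20:H1→d21:-→d22:-→d23:-→d24:H1→d25:-→d26:-→d27:-→d28:H1 -> H1
  lookup 248.195.129.192: bits 1 walk d0:H2→d1:- -> H2
  lookup 151.58.43.208: bits 1001011100111010001010111101 walk d0:H2→d1:-→d2:-→d3:-→d4:-→d5:-→d6:-→d7:-→d8:-→d9:-→d10:-→d11:-→d12:-→d13:-→d14:-→d15:-→d16:-→d17:-→d18:-→d19:-→d20:H1→d21:-→d22:-→d23:-→d24:H1→d25:-→d26:-→d27:-→d28:H1 -> H1
  + 151.58.0.0/16 (H5) depth=16
  lookup 151.58.2.237: bits 100101110011101000 walk d0:H2→d1:-→d2:-→d3:-→d4:-→d5:-→d6:-→d7:-→d8:-→d9:-→d10:-→d11:-→d12:-→d13:-→d14:-→d15:-→d16:H5→d17:-→d18:- -> H5
  + 0.0.0.0/0 (H3) depth=0
  + 151.58.32.0/19 (H0) depth=19
  + 0.0.0.0/0 (H1) depth=0
  + 151.58.43.216/29 (H6) depth=29
  + 0.0.0.0/0 (H2) depth=0
  - 151.58.32.0/20 clear@20
  - 151.58.43.208/28 clear@28
  lookup 151.58.43.216: bits 1001011100111010001010111101100 walk d0:H2→d1:-→d2:-→d3:-→d4:-→d5:-→d6:-→d7:-→d8:-→d9:-→d10:-→d11:-→d12:-→d13:-→d14:-→d15:-→d16:H5→d17:-→d18:-→d19:H0→d20:-→d21:-→d22:-→d23:-→d24:H1→d25:-→d26:-→d27:-→d28:-→d29:H6→d30:-→d31:H6 -> H6
  + 33.64.0.0/10 (H5) depth=10
  + 151.58.43.217/32 (H7) depth=32
  + 33.88.0.0/16 (H1) depth=16

== LOOKUPS ==
["H6","H6","H2","H6","H6","H2","H2","H1","H6","H6","H1","H2","H1","H5","H6"]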